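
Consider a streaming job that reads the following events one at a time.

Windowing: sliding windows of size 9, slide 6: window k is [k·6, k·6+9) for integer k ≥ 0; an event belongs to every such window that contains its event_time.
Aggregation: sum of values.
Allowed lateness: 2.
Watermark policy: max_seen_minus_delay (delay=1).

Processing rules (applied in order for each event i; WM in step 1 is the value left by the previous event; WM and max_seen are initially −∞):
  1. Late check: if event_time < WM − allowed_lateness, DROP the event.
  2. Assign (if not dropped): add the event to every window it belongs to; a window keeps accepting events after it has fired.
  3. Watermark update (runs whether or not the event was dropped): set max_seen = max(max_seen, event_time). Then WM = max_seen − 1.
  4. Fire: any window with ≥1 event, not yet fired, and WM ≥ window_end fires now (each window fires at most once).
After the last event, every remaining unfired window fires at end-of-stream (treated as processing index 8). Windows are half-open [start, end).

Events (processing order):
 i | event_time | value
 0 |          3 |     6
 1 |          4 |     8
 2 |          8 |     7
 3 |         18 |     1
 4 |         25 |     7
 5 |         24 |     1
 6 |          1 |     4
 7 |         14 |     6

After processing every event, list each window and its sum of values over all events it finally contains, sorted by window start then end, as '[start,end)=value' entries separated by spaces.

i=0 t=3 v=6: → [0,9); WM=2
i=1 t=4 v=8: → [0,9); WM=3
i=2 t=8 v=7: → [6,15),[0,9); WM=7
i=3 t=18 v=1: → [18,27),[12,21); WM=17; [0,9) fires=21 [6,15) fires=7
i=4 t=25 v=7: → [24,33),[18,27); WM=24; [12,21) fires=1
i=5 t=24 v=1: → [24,33),[18,27); WM=24
i=6 t=1 v=4: DROP (t<24-2); WM=24
i=7 t=14 v=6: DROP (t<24-2); WM=24

[0,9)=21 [6,15)=7 [12,21)=1 [18,27)=9 [24,33)=8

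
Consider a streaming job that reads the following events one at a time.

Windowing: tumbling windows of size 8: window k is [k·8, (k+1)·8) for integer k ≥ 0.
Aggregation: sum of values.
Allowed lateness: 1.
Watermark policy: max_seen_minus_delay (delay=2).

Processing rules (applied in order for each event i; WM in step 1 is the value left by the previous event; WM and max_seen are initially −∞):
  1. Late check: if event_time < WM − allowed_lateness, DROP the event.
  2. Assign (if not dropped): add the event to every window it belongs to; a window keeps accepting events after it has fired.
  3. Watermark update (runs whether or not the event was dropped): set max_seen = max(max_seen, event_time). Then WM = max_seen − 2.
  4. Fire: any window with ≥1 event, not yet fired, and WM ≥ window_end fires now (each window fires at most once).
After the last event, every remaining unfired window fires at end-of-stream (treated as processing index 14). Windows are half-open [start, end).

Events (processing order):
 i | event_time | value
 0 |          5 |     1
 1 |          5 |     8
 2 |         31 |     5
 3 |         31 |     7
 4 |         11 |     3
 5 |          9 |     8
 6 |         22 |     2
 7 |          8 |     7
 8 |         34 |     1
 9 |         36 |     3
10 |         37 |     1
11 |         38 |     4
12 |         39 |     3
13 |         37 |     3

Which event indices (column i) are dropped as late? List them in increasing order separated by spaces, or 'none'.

i=0 t=5 v=1: → [0,8); WM=3
i=1 t=5 v=8: → [0,8); WM=3
i=2 t=31 v=5: → [24,32); WM=29; [0,8) fires=9
i=3 t=31 v=7: → [24,32); WM=29
i=4 t=11 v=3: DROP (t<29-1); WM=29
i=5 t=9 v=8: DROP (t<29-1); WM=29
i=6 t=22 v=2: DROP (t<29-1); WM=29
i=7 t=8 v=7: DROP (t<29-1); WM=29
i=8 t=34 v=1: → [32,40); WM=32; [24,32) fires=12
i=9 t=36 v=3: → [32,40); WM=34
i=10 t=37 v=1: → [32,40); WM=35
i=11 t=38 v=4: → [32,40); WM=36
i=12 t=39 v=3: → [32,40); WM=37
i=13 t=37 v=3: → [32,40); WM=37

4 5 6 7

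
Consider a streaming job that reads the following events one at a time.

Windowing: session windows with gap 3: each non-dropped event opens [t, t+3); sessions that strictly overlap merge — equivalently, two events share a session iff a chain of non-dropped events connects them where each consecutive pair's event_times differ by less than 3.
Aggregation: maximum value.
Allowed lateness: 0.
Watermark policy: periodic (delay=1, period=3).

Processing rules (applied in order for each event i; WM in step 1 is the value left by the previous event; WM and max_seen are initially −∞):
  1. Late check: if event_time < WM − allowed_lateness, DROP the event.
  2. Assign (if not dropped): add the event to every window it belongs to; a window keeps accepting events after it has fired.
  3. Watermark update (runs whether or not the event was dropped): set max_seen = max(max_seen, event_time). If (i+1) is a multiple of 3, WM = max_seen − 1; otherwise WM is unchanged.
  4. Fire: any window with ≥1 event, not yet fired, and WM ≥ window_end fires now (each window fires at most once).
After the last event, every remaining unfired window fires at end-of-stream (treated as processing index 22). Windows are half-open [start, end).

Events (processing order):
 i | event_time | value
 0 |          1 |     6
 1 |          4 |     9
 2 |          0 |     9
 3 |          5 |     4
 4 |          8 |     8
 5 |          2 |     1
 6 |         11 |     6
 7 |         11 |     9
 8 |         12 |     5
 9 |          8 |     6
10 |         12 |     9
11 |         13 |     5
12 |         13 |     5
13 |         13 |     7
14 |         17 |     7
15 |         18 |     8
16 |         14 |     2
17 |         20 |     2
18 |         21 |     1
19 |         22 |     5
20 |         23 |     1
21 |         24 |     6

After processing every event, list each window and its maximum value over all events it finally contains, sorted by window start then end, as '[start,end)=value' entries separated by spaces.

i=0 t=1 v=6: → [1,4); WM=−∞
i=1 t=4 v=9: → [4,7); WM=−∞
i=2 t=0 v=9: → [0,4); WM=3
i=3 t=5 v=4: → [4,8); WM=3
i=4 t=8 v=8: → [8,11); WM=3
i=5 t=2 v=1: DROP (t<3-0); WM=7
i=6 t=11 v=6: → [11,14); WM=7
i=7 t=11 v=9: → [11,14); WM=7
i=8 t=12 v=5: → [11,15); WM=11
i=9 t=8 v=6: DROP (t<11-0); WM=11
i=10 t=12 v=9: → [11,15); WM=11
i=11 t=13 v=5: → [11,16); WM=12
i=12 t=13 v=5: → [11,16); WM=12
i=13 t=13 v=7: → [11,16); WM=12
i=14 t=17 v=7: → [17,20); WM=16
i=15 t=18 v=8: → [17,21); WM=16
i=16 t=14 v=2: DROP (t<16-0); WM=16
i=17 t=20 v=2: → [17,23); WM=19
i=18 t=21 v=1: → [17,24); WM=19
i=19 t=22 v=5: → [17,25); WM=19
i=20 t=23 v=1: → [17,26); WM=22
i=21 t=24 v=6: → [17,27); WM=22

[0,4)=9 [4,8)=9 [8,11)=8 [11,16)=9 [17,27)=8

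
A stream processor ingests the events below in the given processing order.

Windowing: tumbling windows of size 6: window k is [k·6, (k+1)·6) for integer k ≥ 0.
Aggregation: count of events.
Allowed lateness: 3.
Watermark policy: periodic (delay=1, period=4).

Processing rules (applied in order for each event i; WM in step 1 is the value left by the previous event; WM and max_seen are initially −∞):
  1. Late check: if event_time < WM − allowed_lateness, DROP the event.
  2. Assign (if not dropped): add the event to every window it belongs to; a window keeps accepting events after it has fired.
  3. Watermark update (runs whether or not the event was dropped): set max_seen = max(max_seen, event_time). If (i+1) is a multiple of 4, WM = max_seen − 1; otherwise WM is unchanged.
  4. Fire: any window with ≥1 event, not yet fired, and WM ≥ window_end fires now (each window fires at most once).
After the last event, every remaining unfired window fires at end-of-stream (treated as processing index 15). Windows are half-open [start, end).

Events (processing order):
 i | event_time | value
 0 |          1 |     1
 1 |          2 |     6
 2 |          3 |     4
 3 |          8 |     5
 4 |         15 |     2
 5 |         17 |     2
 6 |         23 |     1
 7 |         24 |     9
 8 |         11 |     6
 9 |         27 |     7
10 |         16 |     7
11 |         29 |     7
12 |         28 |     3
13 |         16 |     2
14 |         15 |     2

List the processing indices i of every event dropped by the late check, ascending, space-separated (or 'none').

8 10 13 14

i=0 t=1 v=1: → [0,6); WM=−∞
i=1 t=2 v=6: → [0,6); WM=−∞
i=2 t=3 v=4: → [0,6); WM=−∞
i=3 t=8 v=5: → [6,12); WM=7; [0,6) fires=3
i=4 t=15 v=2: → [12,18); WM=7
i=5 t=17 v=2: → [12,18); WM=7
i=6 t=23 v=1: → [18,24); WM=7
i=7 t=24 v=9: → [24,30); WM=23; [6,12) fires=1 [12,18) fires=2
i=8 t=11 v=6: DROP (t<23-3); WM=23
i=9 t=27 v=7: → [24,30); WM=23
i=10 t=16 v=7: DROP (t<23-3); WM=23
i=11 t=29 v=7: → [24,30); WM=28; [18,24) fires=1
i=12 t=28 v=3: → [24,30); WM=28
i=13 t=16 v=2: DROP (t<28-3); WM=28
i=14 t=15 v=2: DROP (t<28-3); WM=28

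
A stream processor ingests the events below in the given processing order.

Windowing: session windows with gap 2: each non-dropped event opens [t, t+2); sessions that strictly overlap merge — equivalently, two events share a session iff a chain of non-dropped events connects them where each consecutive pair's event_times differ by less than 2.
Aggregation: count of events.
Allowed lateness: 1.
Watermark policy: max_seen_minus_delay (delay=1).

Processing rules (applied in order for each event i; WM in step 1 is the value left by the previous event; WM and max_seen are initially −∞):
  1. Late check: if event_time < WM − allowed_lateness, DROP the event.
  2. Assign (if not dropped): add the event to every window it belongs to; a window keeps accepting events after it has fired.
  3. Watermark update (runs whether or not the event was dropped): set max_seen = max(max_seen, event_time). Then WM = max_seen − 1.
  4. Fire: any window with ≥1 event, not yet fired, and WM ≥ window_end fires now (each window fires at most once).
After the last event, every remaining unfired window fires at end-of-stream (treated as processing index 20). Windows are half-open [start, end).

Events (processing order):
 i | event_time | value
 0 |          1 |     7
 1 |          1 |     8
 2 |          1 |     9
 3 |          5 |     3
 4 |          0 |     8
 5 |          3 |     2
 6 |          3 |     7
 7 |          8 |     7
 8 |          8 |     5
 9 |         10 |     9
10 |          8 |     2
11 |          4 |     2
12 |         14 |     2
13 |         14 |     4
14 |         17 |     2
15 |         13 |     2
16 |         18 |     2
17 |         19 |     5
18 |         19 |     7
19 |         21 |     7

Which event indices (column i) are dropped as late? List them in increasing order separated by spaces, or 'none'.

4 11 15

i=0 t=1 v=7: → [1,3); WM=0
i=1 t=1 v=8: → [1,3); WM=0
i=2 t=1 v=9: → [1,3); WM=0
i=3 t=5 v=3: → [5,7); WM=4
i=4 t=0 v=8: DROP (t<4-1); WM=4
i=5 t=3 v=2: → [3,5); WM=4
i=6 t=3 v=7: → [3,5); WM=4
i=7 t=8 v=7: → [8,10); WM=7
i=8 t=8 v=5: → [8,10); WM=7
i=9 t=10 v=9: → [10,12); WM=9
i=10 t=8 v=2: → [8,10); WM=9
i=11 t=4 v=2: DROP (t<9-1); WM=9
i=12 t=14 v=2: → [14,16); WM=13
i=13 t=14 v=4: → [14,16); WM=13
i=14 t=17 v=2: → [17,19); WM=16
i=15 t=13 v=2: DROP (t<16-1); WM=16
i=16 t=18 v=2: → [17,20); WM=17
i=17 t=19 v=5: → [17,21); WM=18
i=18 t=19 v=7: → [17,21); WM=18
i=19 t=21 v=7: → [21,23); WM=20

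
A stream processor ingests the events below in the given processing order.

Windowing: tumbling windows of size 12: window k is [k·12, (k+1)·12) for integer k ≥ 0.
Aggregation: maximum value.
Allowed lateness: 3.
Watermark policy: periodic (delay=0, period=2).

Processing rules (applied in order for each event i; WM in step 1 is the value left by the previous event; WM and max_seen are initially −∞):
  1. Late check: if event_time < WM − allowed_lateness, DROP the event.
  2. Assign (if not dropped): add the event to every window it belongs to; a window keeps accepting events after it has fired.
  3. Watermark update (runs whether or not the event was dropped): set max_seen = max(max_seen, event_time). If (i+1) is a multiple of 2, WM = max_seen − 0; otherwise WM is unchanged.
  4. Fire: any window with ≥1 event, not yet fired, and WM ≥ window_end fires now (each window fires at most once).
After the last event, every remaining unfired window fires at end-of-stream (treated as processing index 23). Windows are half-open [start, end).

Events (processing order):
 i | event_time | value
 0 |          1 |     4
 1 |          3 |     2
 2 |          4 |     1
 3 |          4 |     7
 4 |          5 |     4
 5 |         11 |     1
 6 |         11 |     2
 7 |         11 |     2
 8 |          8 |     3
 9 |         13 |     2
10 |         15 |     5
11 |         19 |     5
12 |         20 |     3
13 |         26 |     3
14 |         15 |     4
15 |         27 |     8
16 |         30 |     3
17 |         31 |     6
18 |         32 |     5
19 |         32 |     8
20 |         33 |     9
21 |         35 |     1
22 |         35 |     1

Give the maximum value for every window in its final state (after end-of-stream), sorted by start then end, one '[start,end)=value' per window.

[0,12)=7 [12,24)=5 [24,36)=9

i=0 t=1 v=4: → [0,12); WM=−∞
i=1 t=3 v=2: → [0,12); WM=3
i=2 t=4 v=1: → [0,12); WM=3
i=3 t=4 v=7: → [0,12); WM=4
i=4 t=5 v=4: → [0,12); WM=4
i=5 t=11 v=1: → [0,12); WM=11
i=6 t=11 v=2: → [0,12); WM=11
i=7 t=11 v=2: → [0,12); WM=11
i=8 t=8 v=3: → [0,12); WM=11
i=9 t=13 v=2: → [12,24); WM=13; [0,12) fires=7
i=10 t=15 v=5: → [12,24); WM=13
i=11 t=19 v=5: → [12,24); WM=19
i=12 t=20 v=3: → [12,24); WM=19
i=13 t=26 v=3: → [24,36); WM=26; [12,24) fires=5
i=14 t=15 v=4: DROP (t<26-3); WM=26
i=15 t=27 v=8: → [24,36); WM=27
i=16 t=30 v=3: → [24,36); WM=27
i=17 t=31 v=6: → [24,36); WM=31
i=18 t=32 v=5: → [24,36); WM=31
i=19 t=32 v=8: → [24,36); WM=32
i=20 t=33 v=9: → [24,36); WM=32
i=21 t=35 v=1: → [24,36); WM=35
i=22 t=35 v=1: → [24,36); WM=35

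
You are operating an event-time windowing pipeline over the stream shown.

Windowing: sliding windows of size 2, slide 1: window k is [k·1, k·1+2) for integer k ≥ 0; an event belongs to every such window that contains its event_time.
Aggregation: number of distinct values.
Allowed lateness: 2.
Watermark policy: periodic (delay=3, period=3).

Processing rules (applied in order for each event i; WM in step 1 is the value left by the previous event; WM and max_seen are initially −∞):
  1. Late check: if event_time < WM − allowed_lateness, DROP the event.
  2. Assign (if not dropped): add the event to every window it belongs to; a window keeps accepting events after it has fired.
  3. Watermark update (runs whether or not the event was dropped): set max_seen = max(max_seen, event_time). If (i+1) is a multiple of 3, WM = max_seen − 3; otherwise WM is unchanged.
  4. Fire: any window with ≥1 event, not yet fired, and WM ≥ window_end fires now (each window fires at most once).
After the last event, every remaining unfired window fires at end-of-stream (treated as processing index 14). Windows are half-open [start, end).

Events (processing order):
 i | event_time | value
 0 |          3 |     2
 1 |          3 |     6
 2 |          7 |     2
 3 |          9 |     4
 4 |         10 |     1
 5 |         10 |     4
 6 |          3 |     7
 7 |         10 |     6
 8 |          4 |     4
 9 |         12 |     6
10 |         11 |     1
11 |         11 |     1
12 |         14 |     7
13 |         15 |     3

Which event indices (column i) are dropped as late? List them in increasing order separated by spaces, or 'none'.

6 8

i=0 t=3 v=2: → [3,5),[2,4); WM=−∞
i=1 t=3 v=6: → [3,5),[2,4); WM=−∞
i=2 t=7 v=2: → [7,9),[6,8); WM=4; [2,4) fires=2
i=3 t=9 v=4: → [9,11),[8,10); WM=4
i=4 t=10 v=1: → [10,12),[9,11); WM=4
i=5 t=10 v=4: → [10,12),[9,11); WM=7; [3,5) fires=2
i=6 t=3 v=7: DROP (t<7-2); WM=7
i=7 t=10 v=6: → [10,12),[9,11); WM=7
i=8 t=4 v=4: DROP (t<7-2); WM=7
i=9 t=12 v=6: → [12,14),[11,13); WM=7
i=10 t=11 v=1: → [11,13),[10,12); WM=7
i=11 t=11 v=1: → [11,13),[10,12); WM=9; [6,8) fires=1 [7,9) fires=1
i=12 t=14 v=7: → [14,16),[13,15); WM=9
i=13 t=15 v=3: → [15,17),[14,16); WM=9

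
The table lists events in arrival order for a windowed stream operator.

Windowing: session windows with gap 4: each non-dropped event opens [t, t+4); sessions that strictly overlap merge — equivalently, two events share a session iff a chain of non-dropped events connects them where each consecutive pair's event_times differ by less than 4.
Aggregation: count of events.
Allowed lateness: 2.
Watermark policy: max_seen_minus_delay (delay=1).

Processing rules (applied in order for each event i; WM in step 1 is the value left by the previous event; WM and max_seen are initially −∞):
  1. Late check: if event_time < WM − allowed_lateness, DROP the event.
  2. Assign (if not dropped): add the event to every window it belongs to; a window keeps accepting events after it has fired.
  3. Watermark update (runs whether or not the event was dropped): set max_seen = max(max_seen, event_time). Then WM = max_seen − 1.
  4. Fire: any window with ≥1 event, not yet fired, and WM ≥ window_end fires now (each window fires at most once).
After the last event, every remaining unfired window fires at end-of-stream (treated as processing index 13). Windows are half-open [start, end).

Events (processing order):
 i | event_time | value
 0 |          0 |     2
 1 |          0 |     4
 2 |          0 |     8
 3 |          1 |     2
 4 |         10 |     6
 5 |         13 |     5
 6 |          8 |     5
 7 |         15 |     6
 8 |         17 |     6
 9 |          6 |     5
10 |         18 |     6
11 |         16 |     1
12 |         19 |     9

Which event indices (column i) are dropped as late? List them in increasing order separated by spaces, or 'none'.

i=0 t=0 v=2: → [0,4); WM=-1
i=1 t=0 v=4: → [0,4); WM=-1
i=2 t=0 v=8: → [0,4); WM=-1
i=3 t=1 v=2: → [0,5); WM=0
i=4 t=10 v=6: → [10,14); WM=9
i=5 t=13 v=5: → [10,17); WM=12
i=6 t=8 v=5: DROP (t<12-2); WM=12
i=7 t=15 v=6: → [10,19); WM=14
i=8 t=17 v=6: → [10,21); WM=16
i=9 t=6 v=5: DROP (t<16-2); WM=16
i=10 t=18 v=6: → [10,22); WM=17
i=11 t=16 v=1: → [10,22); WM=17
i=12 t=19 v=9: → [10,23); WM=18

6 9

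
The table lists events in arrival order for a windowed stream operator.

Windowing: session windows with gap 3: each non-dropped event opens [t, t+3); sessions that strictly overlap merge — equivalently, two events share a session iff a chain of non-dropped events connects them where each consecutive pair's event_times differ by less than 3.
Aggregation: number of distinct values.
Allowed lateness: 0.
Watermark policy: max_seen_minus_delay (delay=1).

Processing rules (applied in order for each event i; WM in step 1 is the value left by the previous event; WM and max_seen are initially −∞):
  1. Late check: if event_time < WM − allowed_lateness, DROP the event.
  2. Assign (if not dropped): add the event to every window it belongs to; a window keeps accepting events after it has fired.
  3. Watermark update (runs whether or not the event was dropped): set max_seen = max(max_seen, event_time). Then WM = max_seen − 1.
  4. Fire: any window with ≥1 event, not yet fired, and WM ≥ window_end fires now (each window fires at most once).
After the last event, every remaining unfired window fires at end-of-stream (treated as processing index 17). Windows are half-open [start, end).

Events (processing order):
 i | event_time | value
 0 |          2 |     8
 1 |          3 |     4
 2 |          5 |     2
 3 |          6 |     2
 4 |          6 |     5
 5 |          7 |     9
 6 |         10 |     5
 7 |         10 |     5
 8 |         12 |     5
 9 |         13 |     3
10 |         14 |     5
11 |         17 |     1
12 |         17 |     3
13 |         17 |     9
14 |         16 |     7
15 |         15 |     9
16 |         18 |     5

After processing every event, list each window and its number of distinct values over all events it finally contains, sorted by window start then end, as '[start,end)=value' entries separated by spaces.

[2,10)=5 [10,21)=5

i=0 t=2 v=8: → [2,5); WM=1
i=1 t=3 v=4: → [2,6); WM=2
i=2 t=5 v=2: → [2,8); WM=4
i=3 t=6 v=2: → [2,9); WM=5
i=4 t=6 v=5: → [2,9); WM=5
i=5 t=7 v=9: → [2,10); WM=6
i=6 t=10 v=5: → [10,13); WM=9
i=7 t=10 v=5: → [10,13); WM=9
i=8 t=12 v=5: → [10,15); WM=11
i=9 t=13 v=3: → [10,16); WM=12
i=10 t=14 v=5: → [10,17); WM=13
i=11 t=17 v=1: → [17,20); WM=16
i=12 t=17 v=3: → [17,20); WM=16
i=13 t=17 v=9: → [17,20); WM=16
i=14 t=16 v=7: → [10,20); WM=16
i=15 t=15 v=9: DROP (t<16-0); WM=16
i=16 t=18 v=5: → [10,21); WM=17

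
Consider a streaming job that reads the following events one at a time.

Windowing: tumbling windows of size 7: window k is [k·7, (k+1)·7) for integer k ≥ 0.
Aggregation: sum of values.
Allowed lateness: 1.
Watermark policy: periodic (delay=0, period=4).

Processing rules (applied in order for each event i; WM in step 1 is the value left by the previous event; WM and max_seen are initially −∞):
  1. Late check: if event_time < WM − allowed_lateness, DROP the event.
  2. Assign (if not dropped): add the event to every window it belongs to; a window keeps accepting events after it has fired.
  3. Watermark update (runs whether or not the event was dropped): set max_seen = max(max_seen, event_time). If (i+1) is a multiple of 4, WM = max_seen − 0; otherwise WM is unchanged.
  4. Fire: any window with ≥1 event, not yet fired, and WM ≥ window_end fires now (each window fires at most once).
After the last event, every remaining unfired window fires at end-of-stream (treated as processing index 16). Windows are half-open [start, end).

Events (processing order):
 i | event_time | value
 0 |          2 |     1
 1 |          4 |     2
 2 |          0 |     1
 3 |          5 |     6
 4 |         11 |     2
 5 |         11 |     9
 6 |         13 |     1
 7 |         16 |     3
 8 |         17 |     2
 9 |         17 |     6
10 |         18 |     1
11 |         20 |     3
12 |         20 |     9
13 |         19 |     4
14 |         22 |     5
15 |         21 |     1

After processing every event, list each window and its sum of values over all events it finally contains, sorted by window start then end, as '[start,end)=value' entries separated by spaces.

[0,7)=10 [7,14)=12 [14,21)=28 [21,28)=6

i=0 t=2 v=1: → [0,7); WM=−∞
i=1 t=4 v=2: → [0,7); WM=−∞
i=2 t=0 v=1: → [0,7); WM=−∞
i=3 t=5 v=6: → [0,7); WM=5
i=4 t=11 v=2: → [7,14); WM=5
i=5 t=11 v=9: → [7,14); WM=5
i=6 t=13 v=1: → [7,14); WM=5
i=7 t=16 v=3: → [14,21); WM=16; [0,7) fires=10 [7,14) fires=12
i=8 t=17 v=2: → [14,21); WM=16
i=9 t=17 v=6: → [14,21); WM=16
i=10 t=18 v=1: → [14,21); WM=16
i=11 t=20 v=3: → [14,21); WM=20
i=12 t=20 v=9: → [14,21); WM=20
i=13 t=19 v=4: → [14,21); WM=20
i=14 t=22 v=5: → [21,28); WM=20
i=15 t=21 v=1: → [21,28); WM=22; [14,21) fires=28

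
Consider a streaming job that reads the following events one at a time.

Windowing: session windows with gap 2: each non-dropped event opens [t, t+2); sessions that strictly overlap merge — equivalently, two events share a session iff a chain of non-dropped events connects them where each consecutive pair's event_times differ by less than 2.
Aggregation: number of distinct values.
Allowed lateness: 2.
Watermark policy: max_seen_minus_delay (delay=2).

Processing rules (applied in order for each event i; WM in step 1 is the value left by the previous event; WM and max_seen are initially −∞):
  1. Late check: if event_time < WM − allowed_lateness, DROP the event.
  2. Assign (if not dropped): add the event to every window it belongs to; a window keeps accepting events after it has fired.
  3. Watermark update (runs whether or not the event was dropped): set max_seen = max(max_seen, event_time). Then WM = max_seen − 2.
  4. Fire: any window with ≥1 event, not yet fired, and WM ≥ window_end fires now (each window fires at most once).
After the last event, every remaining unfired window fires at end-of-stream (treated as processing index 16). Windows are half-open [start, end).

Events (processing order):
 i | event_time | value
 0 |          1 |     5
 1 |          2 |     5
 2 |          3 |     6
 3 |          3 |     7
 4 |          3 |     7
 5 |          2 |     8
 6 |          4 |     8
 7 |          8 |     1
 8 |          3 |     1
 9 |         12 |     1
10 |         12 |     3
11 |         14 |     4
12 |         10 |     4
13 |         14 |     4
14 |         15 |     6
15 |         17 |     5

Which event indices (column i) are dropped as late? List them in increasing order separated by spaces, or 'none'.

i=0 t=1 v=5: → [1,3); WM=-1
i=1 t=2 v=5: → [1,4); WM=0
i=2 t=3 v=6: → [1,5); WM=1
i=3 t=3 v=7: → [1,5); WM=1
i=4 t=3 v=7: → [1,5); WM=1
i=5 t=2 v=8: → [1,5); WM=1
i=6 t=4 v=8: → [1,6); WM=2
i=7 t=8 v=1: → [8,10); WM=6
i=8 t=3 v=1: DROP (t<6-2); WM=6
i=9 t=12 v=1: → [12,14); WM=10
i=10 t=12 v=3: → [12,14); WM=10
i=11 t=14 v=4: → [14,16); WM=12
i=12 t=10 v=4: → [10,12); WM=12
i=13 t=14 v=4: → [14,16); WM=12
i=14 t=15 v=6: → [14,17); WM=13
i=15 t=17 v=5: → [17,19); WM=15

8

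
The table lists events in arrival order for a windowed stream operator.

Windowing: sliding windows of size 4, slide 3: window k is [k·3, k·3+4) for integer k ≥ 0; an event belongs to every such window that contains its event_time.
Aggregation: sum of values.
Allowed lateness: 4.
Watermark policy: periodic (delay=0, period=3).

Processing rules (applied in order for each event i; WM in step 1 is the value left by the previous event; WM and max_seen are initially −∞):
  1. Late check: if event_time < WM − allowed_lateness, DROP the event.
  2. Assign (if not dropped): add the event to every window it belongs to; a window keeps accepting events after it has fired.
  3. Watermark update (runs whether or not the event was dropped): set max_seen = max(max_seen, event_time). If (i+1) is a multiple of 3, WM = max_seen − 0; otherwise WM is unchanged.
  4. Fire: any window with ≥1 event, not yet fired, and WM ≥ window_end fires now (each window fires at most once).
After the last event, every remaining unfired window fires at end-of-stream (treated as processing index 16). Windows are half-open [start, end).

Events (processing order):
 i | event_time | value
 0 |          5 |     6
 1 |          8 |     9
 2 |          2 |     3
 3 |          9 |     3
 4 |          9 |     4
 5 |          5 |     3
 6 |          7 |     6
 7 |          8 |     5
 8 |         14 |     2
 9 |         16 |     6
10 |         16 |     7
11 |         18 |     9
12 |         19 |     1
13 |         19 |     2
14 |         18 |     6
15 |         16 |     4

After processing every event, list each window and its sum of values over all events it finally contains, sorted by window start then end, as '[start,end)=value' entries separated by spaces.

[0,4)=3 [3,7)=9 [6,10)=27 [9,13)=7 [12,16)=2 [15,19)=32 [18,22)=18

i=0 t=5 v=6: → [3,7); WM=−∞
i=1 t=8 v=9: → [6,10); WM=−∞
i=2 t=2 v=3: → [0,4); WM=8; [0,4) fires=3 [3,7) fires=6
i=3 t=9 v=3: → [9,13),[6,10); WM=8
i=4 t=9 v=4: → [9,13),[6,10); WM=8
i=5 t=5 v=3: → [3,7); WM=9
i=6 t=7 v=6: → [6,10); WM=9
i=7 t=8 v=5: → [6,10); WM=9
i=8 t=14 v=2: → [12,16); WM=14; [6,10) fires=27 [9,13) fires=7
i=9 t=16 v=6: → [15,19); WM=14
i=10 t=16 v=7: → [15,19); WM=14
i=11 t=18 v=9: → [18,22),[15,19); WM=18; [12,16) fires=2
i=12 t=19 v=1: → [18,22); WM=18
i=13 t=19 v=2: → [18,22); WM=18
i=14 t=18 v=6: → [18,22),[15,19); WM=19; [15,19) fires=28
i=15 t=16 v=4: → [15,19); WM=19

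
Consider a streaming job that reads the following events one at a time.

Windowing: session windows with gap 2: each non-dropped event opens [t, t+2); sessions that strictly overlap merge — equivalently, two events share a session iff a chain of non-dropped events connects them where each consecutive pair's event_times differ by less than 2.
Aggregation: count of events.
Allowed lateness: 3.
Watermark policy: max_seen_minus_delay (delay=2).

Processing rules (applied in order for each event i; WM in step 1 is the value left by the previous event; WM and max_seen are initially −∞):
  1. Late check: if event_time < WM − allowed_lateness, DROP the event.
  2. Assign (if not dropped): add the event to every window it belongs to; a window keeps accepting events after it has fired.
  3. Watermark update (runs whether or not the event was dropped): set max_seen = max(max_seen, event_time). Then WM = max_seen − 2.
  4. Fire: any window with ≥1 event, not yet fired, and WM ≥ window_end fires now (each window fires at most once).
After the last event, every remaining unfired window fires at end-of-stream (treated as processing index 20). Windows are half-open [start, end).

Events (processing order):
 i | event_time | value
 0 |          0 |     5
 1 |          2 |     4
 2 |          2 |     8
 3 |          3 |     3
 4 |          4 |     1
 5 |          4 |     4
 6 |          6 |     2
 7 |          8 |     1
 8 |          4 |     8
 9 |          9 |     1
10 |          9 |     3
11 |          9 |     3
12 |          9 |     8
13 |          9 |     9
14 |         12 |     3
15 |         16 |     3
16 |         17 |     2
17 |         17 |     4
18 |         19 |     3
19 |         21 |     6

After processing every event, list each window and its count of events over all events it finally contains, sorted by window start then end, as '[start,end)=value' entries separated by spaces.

[0,2)=1 [2,6)=6 [6,8)=1 [8,11)=6 [12,14)=1 [16,19)=3 [19,21)=1 [21,23)=1

i=0 t=0 v=5: → [0,2); WM=-2
i=1 t=2 v=4: → [2,4); WM=0
i=2 t=2 v=8: → [2,4); WM=0
i=3 t=3 v=3: → [2,5); WM=1
i=4 t=4 v=1: → [2,6); WM=2
i=5 t=4 v=4: → [2,6); WM=2
i=6 t=6 v=2: → [6,8); WM=4
i=7 t=8 v=1: → [8,10); WM=6
i=8 t=4 v=8: → [2,6); WM=6
i=9 t=9 v=1: → [8,11); WM=7
i=10 t=9 v=3: → [8,11); WM=7
i=11 t=9 v=3: → [8,11); WM=7
i=12 t=9 v=8: → [8,11); WM=7
i=13 t=9 v=9: → [8,11); WM=7
i=14 t=12 v=3: → [12,14); WM=10
i=15 t=16 v=3: → [16,18); WM=14
i=16 t=17 v=2: → [16,19); WM=15
i=17 t=17 v=4: → [16,19); WM=15
i=18 t=19 v=3: → [19,21); WM=17
i=19 t=21 v=6: → [21,23); WM=19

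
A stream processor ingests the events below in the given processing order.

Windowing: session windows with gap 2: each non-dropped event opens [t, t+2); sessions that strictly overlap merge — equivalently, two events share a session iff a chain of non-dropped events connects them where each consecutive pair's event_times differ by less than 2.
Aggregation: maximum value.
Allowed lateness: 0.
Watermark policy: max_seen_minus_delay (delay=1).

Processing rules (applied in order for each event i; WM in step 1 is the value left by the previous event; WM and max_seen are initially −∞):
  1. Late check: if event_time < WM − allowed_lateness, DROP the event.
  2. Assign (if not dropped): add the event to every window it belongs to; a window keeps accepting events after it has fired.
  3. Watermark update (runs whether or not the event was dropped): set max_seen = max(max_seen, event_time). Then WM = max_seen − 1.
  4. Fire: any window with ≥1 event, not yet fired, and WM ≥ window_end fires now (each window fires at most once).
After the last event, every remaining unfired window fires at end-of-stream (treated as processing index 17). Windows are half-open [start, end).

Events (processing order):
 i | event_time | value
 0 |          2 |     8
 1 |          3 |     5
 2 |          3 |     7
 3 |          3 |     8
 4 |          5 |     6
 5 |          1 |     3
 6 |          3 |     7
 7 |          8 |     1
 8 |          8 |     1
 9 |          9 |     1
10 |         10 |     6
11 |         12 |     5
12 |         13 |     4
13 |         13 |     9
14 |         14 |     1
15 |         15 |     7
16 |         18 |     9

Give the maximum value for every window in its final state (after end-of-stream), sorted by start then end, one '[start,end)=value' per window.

[2,5)=8 [5,7)=6 [8,12)=6 [12,17)=9 [18,20)=9

i=0 t=2 v=8: → [2,4); WM=1
i=1 t=3 v=5: → [2,5); WM=2
i=2 t=3 v=7: → [2,5); WM=2
i=3 t=3 v=8: → [2,5); WM=2
i=4 t=5 v=6: → [5,7); WM=4
i=5 t=1 v=3: DROP (t<4-0); WM=4
i=6 t=3 v=7: DROP (t<4-0); WM=4
i=7 t=8 v=1: → [8,10); WM=7
i=8 t=8 v=1: → [8,10); WM=7
i=9 t=9 v=1: → [8,11); WM=8
i=10 t=10 v=6: → [8,12); WM=9
i=11 t=12 v=5: → [12,14); WM=11
i=12 t=13 v=4: → [12,15); WM=12
i=13 t=13 v=9: → [12,15); WM=12
i=14 t=14 v=1: → [12,16); WM=13
i=15 t=15 v=7: → [12,17); WM=14
i=16 t=18 v=9: → [18,20); WM=17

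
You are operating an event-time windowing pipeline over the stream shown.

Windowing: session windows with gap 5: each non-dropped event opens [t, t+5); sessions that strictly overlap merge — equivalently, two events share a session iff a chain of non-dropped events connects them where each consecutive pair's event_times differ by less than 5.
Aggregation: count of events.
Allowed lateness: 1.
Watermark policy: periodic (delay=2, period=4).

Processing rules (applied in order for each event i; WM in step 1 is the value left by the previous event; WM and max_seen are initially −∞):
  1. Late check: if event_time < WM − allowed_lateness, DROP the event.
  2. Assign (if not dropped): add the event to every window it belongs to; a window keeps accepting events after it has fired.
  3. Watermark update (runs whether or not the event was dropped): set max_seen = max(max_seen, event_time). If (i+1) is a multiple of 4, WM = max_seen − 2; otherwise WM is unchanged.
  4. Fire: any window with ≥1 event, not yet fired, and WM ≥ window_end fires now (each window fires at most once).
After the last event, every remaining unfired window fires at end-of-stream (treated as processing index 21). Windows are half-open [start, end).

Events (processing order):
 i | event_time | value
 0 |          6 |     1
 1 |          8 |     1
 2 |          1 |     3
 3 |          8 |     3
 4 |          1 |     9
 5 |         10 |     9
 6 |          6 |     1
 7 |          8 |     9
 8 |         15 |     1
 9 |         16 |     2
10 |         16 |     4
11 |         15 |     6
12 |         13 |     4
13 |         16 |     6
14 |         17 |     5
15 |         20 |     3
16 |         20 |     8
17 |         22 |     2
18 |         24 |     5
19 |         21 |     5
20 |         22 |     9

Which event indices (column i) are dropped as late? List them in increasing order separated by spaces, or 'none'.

i=0 t=6 v=1: → [6,11); WM=−∞
i=1 t=8 v=1: → [6,13); WM=−∞
i=2 t=1 v=3: → [1,6); WM=−∞
i=3 t=8 v=3: → [6,13); WM=6
i=4 t=1 v=9: DROP (t<6-1); WM=6
i=5 t=10 v=9: → [6,15); WM=6
i=6 t=6 v=1: → [6,15); WM=6
i=7 t=8 v=9: → [6,15); WM=8
i=8 t=15 v=1: → [15,20); WM=8
i=9 t=16 v=2: → [15,21); WM=8
i=10 t=16 v=4: → [15,21); WM=8
i=11 t=15 v=6: → [15,21); WM=14
i=12 t=13 v=4: → [6,21); WM=14
i=13 t=16 v=6: → [6,21); WM=14
i=14 t=17 v=5: → [6,22); WM=14
i=15 t=20 v=3: → [6,25); WM=18
i=16 t=20 v=8: → [6,25); WM=18
i=17 t=22 v=2: → [6,27); WM=18
i=18 t=24 v=5: → [6,29); WM=18
i=19 t=21 v=5: → [6,29); WM=22
i=20 t=22 v=9: → [6,29); WM=22

4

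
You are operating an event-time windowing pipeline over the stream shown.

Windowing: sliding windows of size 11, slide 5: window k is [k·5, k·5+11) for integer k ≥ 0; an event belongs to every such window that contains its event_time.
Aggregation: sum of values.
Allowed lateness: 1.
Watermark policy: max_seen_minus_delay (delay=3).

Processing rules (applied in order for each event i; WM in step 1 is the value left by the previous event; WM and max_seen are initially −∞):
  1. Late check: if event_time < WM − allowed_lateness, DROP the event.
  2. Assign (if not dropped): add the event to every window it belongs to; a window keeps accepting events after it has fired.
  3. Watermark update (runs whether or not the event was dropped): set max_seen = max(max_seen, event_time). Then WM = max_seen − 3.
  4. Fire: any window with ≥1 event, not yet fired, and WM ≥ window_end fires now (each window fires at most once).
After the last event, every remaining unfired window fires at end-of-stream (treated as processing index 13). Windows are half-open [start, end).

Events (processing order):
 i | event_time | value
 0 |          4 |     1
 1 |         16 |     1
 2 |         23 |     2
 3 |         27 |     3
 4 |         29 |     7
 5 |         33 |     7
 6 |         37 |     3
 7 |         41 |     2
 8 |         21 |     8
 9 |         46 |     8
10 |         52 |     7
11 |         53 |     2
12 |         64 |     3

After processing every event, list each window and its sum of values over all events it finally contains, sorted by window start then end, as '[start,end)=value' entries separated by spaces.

i=0 t=4 v=1: → [0,11); WM=1
i=1 t=16 v=1: → [15,26),[10,21); WM=13; [0,11) fires=1
i=2 t=23 v=2: → [20,31),[15,26); WM=20
i=3 t=27 v=3: → [25,36),[20,31); WM=24; [10,21) fires=1
i=4 t=29 v=7: → [25,36),[20,31); WM=26; [15,26) fires=3
i=5 t=33 v=7: → [30,41),[25,36); WM=30
i=6 t=37 v=3: → [35,46),[30,41); WM=34; [20,31) fires=12
i=7 t=41 v=2: → [40,51),[35,46); WM=38; [25,36) fires=17
i=8 t=21 v=8: DROP (t<38-1); WM=38
i=9 t=46 v=8: → [45,56),[40,51); WM=43; [30,41) fires=10
i=10 t=52 v=7: → [50,61),[45,56); WM=49; [35,46) fires=5
i=11 t=53 v=2: → [50,61),[45,56); WM=50
i=12 t=64 v=3: → [60,71),[55,66); WM=61; [40,51) fires=10 [45,56) fires=17 [50,61) fires=9

[0,11)=1 [10,21)=1 [15,26)=3 [20,31)=12 [25,36)=17 [30,41)=10 [35,46)=5 [40,51)=10 [45,56)=17 [50,61)=9 [55,66)=3 [60,71)=3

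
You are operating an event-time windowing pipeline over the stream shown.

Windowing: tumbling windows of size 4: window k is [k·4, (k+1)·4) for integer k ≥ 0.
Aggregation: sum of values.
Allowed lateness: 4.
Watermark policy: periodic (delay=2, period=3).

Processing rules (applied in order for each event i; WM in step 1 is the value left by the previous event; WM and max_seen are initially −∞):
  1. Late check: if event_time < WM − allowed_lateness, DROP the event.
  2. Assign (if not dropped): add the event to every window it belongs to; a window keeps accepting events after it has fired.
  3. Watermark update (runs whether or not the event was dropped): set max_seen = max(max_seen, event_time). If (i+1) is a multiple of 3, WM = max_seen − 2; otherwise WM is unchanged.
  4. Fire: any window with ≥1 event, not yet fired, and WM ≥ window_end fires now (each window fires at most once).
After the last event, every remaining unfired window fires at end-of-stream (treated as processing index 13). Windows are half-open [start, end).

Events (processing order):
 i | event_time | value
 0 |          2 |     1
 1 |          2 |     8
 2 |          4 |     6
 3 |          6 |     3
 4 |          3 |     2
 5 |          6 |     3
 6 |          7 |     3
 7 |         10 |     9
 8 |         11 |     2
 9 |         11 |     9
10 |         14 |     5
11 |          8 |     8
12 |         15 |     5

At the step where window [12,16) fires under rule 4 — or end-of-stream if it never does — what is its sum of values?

i=0 t=2 v=1: → [0,4); WM=−∞
i=1 t=2 v=8: → [0,4); WM=−∞
i=2 t=4 v=6: → [4,8); WM=2
i=3 t=6 v=3: → [4,8); WM=2
i=4 t=3 v=2: → [0,4); WM=2
i=5 t=6 v=3: → [4,8); WM=4; [0,4) fires=11
i=6 t=7 v=3: → [4,8); WM=4
i=7 t=10 v=9: → [8,12); WM=4
i=8 t=11 v=2: → [8,12); WM=9; [4,8) fires=15
i=9 t=11 v=9: → [8,12); WM=9
i=10 t=14 v=5: → [12,16); WM=9
i=11 t=8 v=8: → [8,12); WM=12; [8,12) fires=28
i=12 t=15 v=5: → [12,16); WM=12

10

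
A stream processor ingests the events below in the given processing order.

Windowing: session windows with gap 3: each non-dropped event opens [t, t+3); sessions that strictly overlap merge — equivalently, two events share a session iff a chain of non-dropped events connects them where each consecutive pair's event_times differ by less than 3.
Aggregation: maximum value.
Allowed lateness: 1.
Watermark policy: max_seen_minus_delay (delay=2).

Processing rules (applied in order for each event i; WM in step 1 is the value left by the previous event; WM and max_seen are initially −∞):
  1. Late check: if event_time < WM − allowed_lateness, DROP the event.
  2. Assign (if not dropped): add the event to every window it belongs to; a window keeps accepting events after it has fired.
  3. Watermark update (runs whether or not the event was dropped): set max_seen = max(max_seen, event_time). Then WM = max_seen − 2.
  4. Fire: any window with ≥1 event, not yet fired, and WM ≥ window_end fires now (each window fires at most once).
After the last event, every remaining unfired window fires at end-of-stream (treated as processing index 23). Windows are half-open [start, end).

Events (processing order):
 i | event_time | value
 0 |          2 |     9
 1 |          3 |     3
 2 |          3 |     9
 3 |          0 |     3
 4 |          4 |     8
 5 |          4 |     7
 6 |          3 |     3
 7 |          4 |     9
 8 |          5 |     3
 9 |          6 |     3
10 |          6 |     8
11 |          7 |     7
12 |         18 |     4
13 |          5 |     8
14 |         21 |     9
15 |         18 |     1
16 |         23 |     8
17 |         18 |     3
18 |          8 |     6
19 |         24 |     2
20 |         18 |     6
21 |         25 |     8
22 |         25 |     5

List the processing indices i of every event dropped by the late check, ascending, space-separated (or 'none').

i=0 t=2 v=9: → [2,5); WM=0
i=1 t=3 v=3: → [2,6); WM=1
i=2 t=3 v=9: → [2,6); WM=1
i=3 t=0 v=3: → [0,6); WM=1
i=4 t=4 v=8: → [0,7); WM=2
i=5 t=4 v=7: → [0,7); WM=2
i=6 t=3 v=3: → [0,7); WM=2
i=7 t=4 v=9: → [0,7); WM=2
i=8 t=5 v=3: → [0,8); WM=3
i=9 t=6 v=3: → [0,9); WM=4
i=10 t=6 v=8: → [0,9); WM=4
i=11 t=7 v=7: → [0,10); WM=5
i=12 t=18 v=4: → [18,21); WM=16
i=13 t=5 v=8: DROP (t<16-1); WM=16
i=14 t=21 v=9: → [21,24); WM=19
i=15 t=18 v=1: → [18,21); WM=19
i=16 t=23 v=8: → [21,26); WM=21
i=17 t=18 v=3: DROP (t<21-1); WM=21
i=18 t=8 v=6: DROP (t<21-1); WM=21
i=19 t=24 v=2: → [21,27); WM=22
i=20 t=18 v=6: DROP (t<22-1); WM=22
i=21 t=25 v=8: → [21,28); WM=23
i=22 t=25 v=5: → [21,28); WM=23

13 17 18 20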